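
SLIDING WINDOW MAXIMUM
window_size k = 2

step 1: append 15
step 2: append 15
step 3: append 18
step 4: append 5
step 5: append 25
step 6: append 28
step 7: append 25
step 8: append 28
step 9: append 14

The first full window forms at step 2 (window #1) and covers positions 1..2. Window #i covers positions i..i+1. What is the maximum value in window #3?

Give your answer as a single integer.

Answer: 18

Derivation:
step 1: append 15 -> window=[15] (not full yet)
step 2: append 15 -> window=[15, 15] -> max=15
step 3: append 18 -> window=[15, 18] -> max=18
step 4: append 5 -> window=[18, 5] -> max=18
Window #3 max = 18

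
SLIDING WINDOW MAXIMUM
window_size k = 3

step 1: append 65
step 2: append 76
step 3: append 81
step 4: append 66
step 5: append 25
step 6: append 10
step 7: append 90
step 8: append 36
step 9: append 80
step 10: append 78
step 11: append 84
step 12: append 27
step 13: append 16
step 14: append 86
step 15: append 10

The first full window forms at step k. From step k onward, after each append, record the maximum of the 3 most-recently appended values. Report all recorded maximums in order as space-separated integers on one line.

Answer: 81 81 81 66 90 90 90 80 84 84 84 86 86

Derivation:
step 1: append 65 -> window=[65] (not full yet)
step 2: append 76 -> window=[65, 76] (not full yet)
step 3: append 81 -> window=[65, 76, 81] -> max=81
step 4: append 66 -> window=[76, 81, 66] -> max=81
step 5: append 25 -> window=[81, 66, 25] -> max=81
step 6: append 10 -> window=[66, 25, 10] -> max=66
step 7: append 90 -> window=[25, 10, 90] -> max=90
step 8: append 36 -> window=[10, 90, 36] -> max=90
step 9: append 80 -> window=[90, 36, 80] -> max=90
step 10: append 78 -> window=[36, 80, 78] -> max=80
step 11: append 84 -> window=[80, 78, 84] -> max=84
step 12: append 27 -> window=[78, 84, 27] -> max=84
step 13: append 16 -> window=[84, 27, 16] -> max=84
step 14: append 86 -> window=[27, 16, 86] -> max=86
step 15: append 10 -> window=[16, 86, 10] -> max=86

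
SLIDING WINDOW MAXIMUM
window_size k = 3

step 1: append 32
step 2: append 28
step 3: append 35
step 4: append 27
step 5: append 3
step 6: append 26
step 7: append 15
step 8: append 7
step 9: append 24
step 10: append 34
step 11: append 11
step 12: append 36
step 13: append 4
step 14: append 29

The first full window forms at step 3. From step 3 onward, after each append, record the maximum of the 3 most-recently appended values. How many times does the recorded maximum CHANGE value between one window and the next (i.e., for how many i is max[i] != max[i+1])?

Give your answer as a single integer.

Answer: 5

Derivation:
step 1: append 32 -> window=[32] (not full yet)
step 2: append 28 -> window=[32, 28] (not full yet)
step 3: append 35 -> window=[32, 28, 35] -> max=35
step 4: append 27 -> window=[28, 35, 27] -> max=35
step 5: append 3 -> window=[35, 27, 3] -> max=35
step 6: append 26 -> window=[27, 3, 26] -> max=27
step 7: append 15 -> window=[3, 26, 15] -> max=26
step 8: append 7 -> window=[26, 15, 7] -> max=26
step 9: append 24 -> window=[15, 7, 24] -> max=24
step 10: append 34 -> window=[7, 24, 34] -> max=34
step 11: append 11 -> window=[24, 34, 11] -> max=34
step 12: append 36 -> window=[34, 11, 36] -> max=36
step 13: append 4 -> window=[11, 36, 4] -> max=36
step 14: append 29 -> window=[36, 4, 29] -> max=36
Recorded maximums: 35 35 35 27 26 26 24 34 34 36 36 36
Changes between consecutive maximums: 5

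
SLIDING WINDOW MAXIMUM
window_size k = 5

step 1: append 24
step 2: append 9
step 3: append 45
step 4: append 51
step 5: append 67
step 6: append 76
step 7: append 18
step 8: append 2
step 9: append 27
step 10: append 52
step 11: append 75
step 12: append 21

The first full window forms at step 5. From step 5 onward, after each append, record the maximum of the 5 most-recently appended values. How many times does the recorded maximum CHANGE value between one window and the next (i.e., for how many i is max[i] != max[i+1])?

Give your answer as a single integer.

step 1: append 24 -> window=[24] (not full yet)
step 2: append 9 -> window=[24, 9] (not full yet)
step 3: append 45 -> window=[24, 9, 45] (not full yet)
step 4: append 51 -> window=[24, 9, 45, 51] (not full yet)
step 5: append 67 -> window=[24, 9, 45, 51, 67] -> max=67
step 6: append 76 -> window=[9, 45, 51, 67, 76] -> max=76
step 7: append 18 -> window=[45, 51, 67, 76, 18] -> max=76
step 8: append 2 -> window=[51, 67, 76, 18, 2] -> max=76
step 9: append 27 -> window=[67, 76, 18, 2, 27] -> max=76
step 10: append 52 -> window=[76, 18, 2, 27, 52] -> max=76
step 11: append 75 -> window=[18, 2, 27, 52, 75] -> max=75
step 12: append 21 -> window=[2, 27, 52, 75, 21] -> max=75
Recorded maximums: 67 76 76 76 76 76 75 75
Changes between consecutive maximums: 2

Answer: 2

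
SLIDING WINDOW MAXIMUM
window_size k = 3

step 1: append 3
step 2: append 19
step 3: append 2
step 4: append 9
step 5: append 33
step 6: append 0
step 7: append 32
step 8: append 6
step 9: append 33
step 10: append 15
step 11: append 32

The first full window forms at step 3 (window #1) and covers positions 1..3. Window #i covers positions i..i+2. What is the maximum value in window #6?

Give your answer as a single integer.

Answer: 32

Derivation:
step 1: append 3 -> window=[3] (not full yet)
step 2: append 19 -> window=[3, 19] (not full yet)
step 3: append 2 -> window=[3, 19, 2] -> max=19
step 4: append 9 -> window=[19, 2, 9] -> max=19
step 5: append 33 -> window=[2, 9, 33] -> max=33
step 6: append 0 -> window=[9, 33, 0] -> max=33
step 7: append 32 -> window=[33, 0, 32] -> max=33
step 8: append 6 -> window=[0, 32, 6] -> max=32
Window #6 max = 32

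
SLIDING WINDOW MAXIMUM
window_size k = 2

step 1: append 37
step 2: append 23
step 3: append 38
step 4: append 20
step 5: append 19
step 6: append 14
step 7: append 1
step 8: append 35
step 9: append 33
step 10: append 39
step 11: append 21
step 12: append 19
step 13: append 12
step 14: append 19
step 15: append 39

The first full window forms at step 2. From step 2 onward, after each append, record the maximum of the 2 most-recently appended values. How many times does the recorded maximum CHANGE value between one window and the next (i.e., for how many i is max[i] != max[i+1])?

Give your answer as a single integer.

Answer: 9

Derivation:
step 1: append 37 -> window=[37] (not full yet)
step 2: append 23 -> window=[37, 23] -> max=37
step 3: append 38 -> window=[23, 38] -> max=38
step 4: append 20 -> window=[38, 20] -> max=38
step 5: append 19 -> window=[20, 19] -> max=20
step 6: append 14 -> window=[19, 14] -> max=19
step 7: append 1 -> window=[14, 1] -> max=14
step 8: append 35 -> window=[1, 35] -> max=35
step 9: append 33 -> window=[35, 33] -> max=35
step 10: append 39 -> window=[33, 39] -> max=39
step 11: append 21 -> window=[39, 21] -> max=39
step 12: append 19 -> window=[21, 19] -> max=21
step 13: append 12 -> window=[19, 12] -> max=19
step 14: append 19 -> window=[12, 19] -> max=19
step 15: append 39 -> window=[19, 39] -> max=39
Recorded maximums: 37 38 38 20 19 14 35 35 39 39 21 19 19 39
Changes between consecutive maximums: 9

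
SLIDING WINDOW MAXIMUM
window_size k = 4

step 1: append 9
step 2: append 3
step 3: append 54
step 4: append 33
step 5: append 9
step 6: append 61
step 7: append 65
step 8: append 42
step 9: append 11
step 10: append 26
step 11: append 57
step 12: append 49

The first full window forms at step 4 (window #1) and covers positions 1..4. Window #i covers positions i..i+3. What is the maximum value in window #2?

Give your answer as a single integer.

step 1: append 9 -> window=[9] (not full yet)
step 2: append 3 -> window=[9, 3] (not full yet)
step 3: append 54 -> window=[9, 3, 54] (not full yet)
step 4: append 33 -> window=[9, 3, 54, 33] -> max=54
step 5: append 9 -> window=[3, 54, 33, 9] -> max=54
Window #2 max = 54

Answer: 54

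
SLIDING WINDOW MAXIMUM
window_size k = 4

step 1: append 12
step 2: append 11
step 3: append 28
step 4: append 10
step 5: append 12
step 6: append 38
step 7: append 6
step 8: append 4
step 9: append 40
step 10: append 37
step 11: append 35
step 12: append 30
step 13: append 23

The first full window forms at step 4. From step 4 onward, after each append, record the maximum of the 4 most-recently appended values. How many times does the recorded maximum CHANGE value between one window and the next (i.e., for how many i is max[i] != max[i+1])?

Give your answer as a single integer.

Answer: 3

Derivation:
step 1: append 12 -> window=[12] (not full yet)
step 2: append 11 -> window=[12, 11] (not full yet)
step 3: append 28 -> window=[12, 11, 28] (not full yet)
step 4: append 10 -> window=[12, 11, 28, 10] -> max=28
step 5: append 12 -> window=[11, 28, 10, 12] -> max=28
step 6: append 38 -> window=[28, 10, 12, 38] -> max=38
step 7: append 6 -> window=[10, 12, 38, 6] -> max=38
step 8: append 4 -> window=[12, 38, 6, 4] -> max=38
step 9: append 40 -> window=[38, 6, 4, 40] -> max=40
step 10: append 37 -> window=[6, 4, 40, 37] -> max=40
step 11: append 35 -> window=[4, 40, 37, 35] -> max=40
step 12: append 30 -> window=[40, 37, 35, 30] -> max=40
step 13: append 23 -> window=[37, 35, 30, 23] -> max=37
Recorded maximums: 28 28 38 38 38 40 40 40 40 37
Changes between consecutive maximums: 3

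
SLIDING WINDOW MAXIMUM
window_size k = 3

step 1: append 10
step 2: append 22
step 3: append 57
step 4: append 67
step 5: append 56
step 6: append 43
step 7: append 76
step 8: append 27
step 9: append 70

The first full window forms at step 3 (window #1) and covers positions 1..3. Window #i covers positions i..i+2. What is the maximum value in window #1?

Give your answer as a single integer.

Answer: 57

Derivation:
step 1: append 10 -> window=[10] (not full yet)
step 2: append 22 -> window=[10, 22] (not full yet)
step 3: append 57 -> window=[10, 22, 57] -> max=57
Window #1 max = 57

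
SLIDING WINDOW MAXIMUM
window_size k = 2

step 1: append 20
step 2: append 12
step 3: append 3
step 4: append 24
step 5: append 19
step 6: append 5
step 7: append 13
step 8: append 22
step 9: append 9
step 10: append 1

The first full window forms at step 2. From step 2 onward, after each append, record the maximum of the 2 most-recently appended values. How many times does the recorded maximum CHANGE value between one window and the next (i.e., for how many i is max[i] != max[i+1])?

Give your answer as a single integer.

step 1: append 20 -> window=[20] (not full yet)
step 2: append 12 -> window=[20, 12] -> max=20
step 3: append 3 -> window=[12, 3] -> max=12
step 4: append 24 -> window=[3, 24] -> max=24
step 5: append 19 -> window=[24, 19] -> max=24
step 6: append 5 -> window=[19, 5] -> max=19
step 7: append 13 -> window=[5, 13] -> max=13
step 8: append 22 -> window=[13, 22] -> max=22
step 9: append 9 -> window=[22, 9] -> max=22
step 10: append 1 -> window=[9, 1] -> max=9
Recorded maximums: 20 12 24 24 19 13 22 22 9
Changes between consecutive maximums: 6

Answer: 6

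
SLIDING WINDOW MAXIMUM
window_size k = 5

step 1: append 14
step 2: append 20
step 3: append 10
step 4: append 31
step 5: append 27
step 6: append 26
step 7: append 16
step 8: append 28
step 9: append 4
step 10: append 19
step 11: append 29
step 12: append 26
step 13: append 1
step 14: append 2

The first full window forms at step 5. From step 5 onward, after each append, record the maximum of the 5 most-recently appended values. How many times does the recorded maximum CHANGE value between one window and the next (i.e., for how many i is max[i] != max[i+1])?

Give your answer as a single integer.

Answer: 2

Derivation:
step 1: append 14 -> window=[14] (not full yet)
step 2: append 20 -> window=[14, 20] (not full yet)
step 3: append 10 -> window=[14, 20, 10] (not full yet)
step 4: append 31 -> window=[14, 20, 10, 31] (not full yet)
step 5: append 27 -> window=[14, 20, 10, 31, 27] -> max=31
step 6: append 26 -> window=[20, 10, 31, 27, 26] -> max=31
step 7: append 16 -> window=[10, 31, 27, 26, 16] -> max=31
step 8: append 28 -> window=[31, 27, 26, 16, 28] -> max=31
step 9: append 4 -> window=[27, 26, 16, 28, 4] -> max=28
step 10: append 19 -> window=[26, 16, 28, 4, 19] -> max=28
step 11: append 29 -> window=[16, 28, 4, 19, 29] -> max=29
step 12: append 26 -> window=[28, 4, 19, 29, 26] -> max=29
step 13: append 1 -> window=[4, 19, 29, 26, 1] -> max=29
step 14: append 2 -> window=[19, 29, 26, 1, 2] -> max=29
Recorded maximums: 31 31 31 31 28 28 29 29 29 29
Changes between consecutive maximums: 2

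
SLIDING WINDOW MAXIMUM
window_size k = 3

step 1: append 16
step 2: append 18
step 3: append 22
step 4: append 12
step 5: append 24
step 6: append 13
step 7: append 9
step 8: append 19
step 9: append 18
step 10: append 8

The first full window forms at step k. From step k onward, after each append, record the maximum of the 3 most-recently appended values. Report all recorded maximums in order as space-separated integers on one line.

step 1: append 16 -> window=[16] (not full yet)
step 2: append 18 -> window=[16, 18] (not full yet)
step 3: append 22 -> window=[16, 18, 22] -> max=22
step 4: append 12 -> window=[18, 22, 12] -> max=22
step 5: append 24 -> window=[22, 12, 24] -> max=24
step 6: append 13 -> window=[12, 24, 13] -> max=24
step 7: append 9 -> window=[24, 13, 9] -> max=24
step 8: append 19 -> window=[13, 9, 19] -> max=19
step 9: append 18 -> window=[9, 19, 18] -> max=19
step 10: append 8 -> window=[19, 18, 8] -> max=19

Answer: 22 22 24 24 24 19 19 19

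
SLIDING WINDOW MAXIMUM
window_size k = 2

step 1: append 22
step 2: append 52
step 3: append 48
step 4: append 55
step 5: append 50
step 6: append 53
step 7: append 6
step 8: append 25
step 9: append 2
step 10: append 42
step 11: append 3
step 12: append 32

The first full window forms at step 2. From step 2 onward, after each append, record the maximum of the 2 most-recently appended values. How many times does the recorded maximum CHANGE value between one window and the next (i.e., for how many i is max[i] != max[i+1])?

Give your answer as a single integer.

step 1: append 22 -> window=[22] (not full yet)
step 2: append 52 -> window=[22, 52] -> max=52
step 3: append 48 -> window=[52, 48] -> max=52
step 4: append 55 -> window=[48, 55] -> max=55
step 5: append 50 -> window=[55, 50] -> max=55
step 6: append 53 -> window=[50, 53] -> max=53
step 7: append 6 -> window=[53, 6] -> max=53
step 8: append 25 -> window=[6, 25] -> max=25
step 9: append 2 -> window=[25, 2] -> max=25
step 10: append 42 -> window=[2, 42] -> max=42
step 11: append 3 -> window=[42, 3] -> max=42
step 12: append 32 -> window=[3, 32] -> max=32
Recorded maximums: 52 52 55 55 53 53 25 25 42 42 32
Changes between consecutive maximums: 5

Answer: 5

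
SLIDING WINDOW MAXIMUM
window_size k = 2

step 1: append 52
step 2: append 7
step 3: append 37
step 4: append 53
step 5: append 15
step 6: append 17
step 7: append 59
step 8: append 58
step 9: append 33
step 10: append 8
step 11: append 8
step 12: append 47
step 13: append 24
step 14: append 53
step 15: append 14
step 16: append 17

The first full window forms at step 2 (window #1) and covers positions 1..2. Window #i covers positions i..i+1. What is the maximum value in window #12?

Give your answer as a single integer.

Answer: 47

Derivation:
step 1: append 52 -> window=[52] (not full yet)
step 2: append 7 -> window=[52, 7] -> max=52
step 3: append 37 -> window=[7, 37] -> max=37
step 4: append 53 -> window=[37, 53] -> max=53
step 5: append 15 -> window=[53, 15] -> max=53
step 6: append 17 -> window=[15, 17] -> max=17
step 7: append 59 -> window=[17, 59] -> max=59
step 8: append 58 -> window=[59, 58] -> max=59
step 9: append 33 -> window=[58, 33] -> max=58
step 10: append 8 -> window=[33, 8] -> max=33
step 11: append 8 -> window=[8, 8] -> max=8
step 12: append 47 -> window=[8, 47] -> max=47
step 13: append 24 -> window=[47, 24] -> max=47
Window #12 max = 47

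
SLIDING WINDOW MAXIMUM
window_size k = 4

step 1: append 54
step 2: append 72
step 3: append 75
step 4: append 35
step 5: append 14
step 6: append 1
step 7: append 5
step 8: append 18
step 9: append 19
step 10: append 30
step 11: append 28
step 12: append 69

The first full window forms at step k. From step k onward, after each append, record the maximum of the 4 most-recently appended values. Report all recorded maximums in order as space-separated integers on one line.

Answer: 75 75 75 35 18 19 30 30 69

Derivation:
step 1: append 54 -> window=[54] (not full yet)
step 2: append 72 -> window=[54, 72] (not full yet)
step 3: append 75 -> window=[54, 72, 75] (not full yet)
step 4: append 35 -> window=[54, 72, 75, 35] -> max=75
step 5: append 14 -> window=[72, 75, 35, 14] -> max=75
step 6: append 1 -> window=[75, 35, 14, 1] -> max=75
step 7: append 5 -> window=[35, 14, 1, 5] -> max=35
step 8: append 18 -> window=[14, 1, 5, 18] -> max=18
step 9: append 19 -> window=[1, 5, 18, 19] -> max=19
step 10: append 30 -> window=[5, 18, 19, 30] -> max=30
step 11: append 28 -> window=[18, 19, 30, 28] -> max=30
step 12: append 69 -> window=[19, 30, 28, 69] -> max=69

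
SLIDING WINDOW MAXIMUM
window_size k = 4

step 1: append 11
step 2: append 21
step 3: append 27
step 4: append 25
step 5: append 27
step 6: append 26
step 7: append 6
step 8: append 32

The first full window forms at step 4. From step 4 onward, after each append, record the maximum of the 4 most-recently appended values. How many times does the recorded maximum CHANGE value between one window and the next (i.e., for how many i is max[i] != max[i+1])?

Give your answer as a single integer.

Answer: 1

Derivation:
step 1: append 11 -> window=[11] (not full yet)
step 2: append 21 -> window=[11, 21] (not full yet)
step 3: append 27 -> window=[11, 21, 27] (not full yet)
step 4: append 25 -> window=[11, 21, 27, 25] -> max=27
step 5: append 27 -> window=[21, 27, 25, 27] -> max=27
step 6: append 26 -> window=[27, 25, 27, 26] -> max=27
step 7: append 6 -> window=[25, 27, 26, 6] -> max=27
step 8: append 32 -> window=[27, 26, 6, 32] -> max=32
Recorded maximums: 27 27 27 27 32
Changes between consecutive maximums: 1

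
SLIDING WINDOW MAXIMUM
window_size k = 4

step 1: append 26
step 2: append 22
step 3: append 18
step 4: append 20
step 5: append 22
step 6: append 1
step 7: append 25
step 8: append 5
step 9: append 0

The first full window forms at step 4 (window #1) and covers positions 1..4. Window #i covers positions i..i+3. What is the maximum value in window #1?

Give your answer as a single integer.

step 1: append 26 -> window=[26] (not full yet)
step 2: append 22 -> window=[26, 22] (not full yet)
step 3: append 18 -> window=[26, 22, 18] (not full yet)
step 4: append 20 -> window=[26, 22, 18, 20] -> max=26
Window #1 max = 26

Answer: 26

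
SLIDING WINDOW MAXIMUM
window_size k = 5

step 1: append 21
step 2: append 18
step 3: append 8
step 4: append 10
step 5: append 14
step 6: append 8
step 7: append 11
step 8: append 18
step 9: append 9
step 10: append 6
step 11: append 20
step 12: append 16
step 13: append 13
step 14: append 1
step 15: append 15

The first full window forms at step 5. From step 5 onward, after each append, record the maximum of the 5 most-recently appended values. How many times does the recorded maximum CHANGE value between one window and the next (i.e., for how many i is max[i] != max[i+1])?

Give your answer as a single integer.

step 1: append 21 -> window=[21] (not full yet)
step 2: append 18 -> window=[21, 18] (not full yet)
step 3: append 8 -> window=[21, 18, 8] (not full yet)
step 4: append 10 -> window=[21, 18, 8, 10] (not full yet)
step 5: append 14 -> window=[21, 18, 8, 10, 14] -> max=21
step 6: append 8 -> window=[18, 8, 10, 14, 8] -> max=18
step 7: append 11 -> window=[8, 10, 14, 8, 11] -> max=14
step 8: append 18 -> window=[10, 14, 8, 11, 18] -> max=18
step 9: append 9 -> window=[14, 8, 11, 18, 9] -> max=18
step 10: append 6 -> window=[8, 11, 18, 9, 6] -> max=18
step 11: append 20 -> window=[11, 18, 9, 6, 20] -> max=20
step 12: append 16 -> window=[18, 9, 6, 20, 16] -> max=20
step 13: append 13 -> window=[9, 6, 20, 16, 13] -> max=20
step 14: append 1 -> window=[6, 20, 16, 13, 1] -> max=20
step 15: append 15 -> window=[20, 16, 13, 1, 15] -> max=20
Recorded maximums: 21 18 14 18 18 18 20 20 20 20 20
Changes between consecutive maximums: 4

Answer: 4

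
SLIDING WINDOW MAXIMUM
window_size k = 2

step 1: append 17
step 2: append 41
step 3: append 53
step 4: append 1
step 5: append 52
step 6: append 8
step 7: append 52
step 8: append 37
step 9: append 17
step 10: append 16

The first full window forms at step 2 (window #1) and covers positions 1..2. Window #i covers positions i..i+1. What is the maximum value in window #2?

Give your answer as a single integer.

step 1: append 17 -> window=[17] (not full yet)
step 2: append 41 -> window=[17, 41] -> max=41
step 3: append 53 -> window=[41, 53] -> max=53
Window #2 max = 53

Answer: 53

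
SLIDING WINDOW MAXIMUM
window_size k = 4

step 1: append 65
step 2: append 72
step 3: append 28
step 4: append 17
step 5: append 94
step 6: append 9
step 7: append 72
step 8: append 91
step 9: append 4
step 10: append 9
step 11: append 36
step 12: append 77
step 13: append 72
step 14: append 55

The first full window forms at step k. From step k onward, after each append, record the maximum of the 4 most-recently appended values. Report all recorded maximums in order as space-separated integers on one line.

Answer: 72 94 94 94 94 91 91 91 77 77 77

Derivation:
step 1: append 65 -> window=[65] (not full yet)
step 2: append 72 -> window=[65, 72] (not full yet)
step 3: append 28 -> window=[65, 72, 28] (not full yet)
step 4: append 17 -> window=[65, 72, 28, 17] -> max=72
step 5: append 94 -> window=[72, 28, 17, 94] -> max=94
step 6: append 9 -> window=[28, 17, 94, 9] -> max=94
step 7: append 72 -> window=[17, 94, 9, 72] -> max=94
step 8: append 91 -> window=[94, 9, 72, 91] -> max=94
step 9: append 4 -> window=[9, 72, 91, 4] -> max=91
step 10: append 9 -> window=[72, 91, 4, 9] -> max=91
step 11: append 36 -> window=[91, 4, 9, 36] -> max=91
step 12: append 77 -> window=[4, 9, 36, 77] -> max=77
step 13: append 72 -> window=[9, 36, 77, 72] -> max=77
step 14: append 55 -> window=[36, 77, 72, 55] -> max=77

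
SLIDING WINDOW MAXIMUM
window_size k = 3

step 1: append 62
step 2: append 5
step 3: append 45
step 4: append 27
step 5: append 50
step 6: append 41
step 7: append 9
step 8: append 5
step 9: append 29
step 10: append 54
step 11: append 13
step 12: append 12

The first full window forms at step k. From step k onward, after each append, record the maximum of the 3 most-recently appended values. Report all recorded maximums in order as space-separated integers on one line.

Answer: 62 45 50 50 50 41 29 54 54 54

Derivation:
step 1: append 62 -> window=[62] (not full yet)
step 2: append 5 -> window=[62, 5] (not full yet)
step 3: append 45 -> window=[62, 5, 45] -> max=62
step 4: append 27 -> window=[5, 45, 27] -> max=45
step 5: append 50 -> window=[45, 27, 50] -> max=50
step 6: append 41 -> window=[27, 50, 41] -> max=50
step 7: append 9 -> window=[50, 41, 9] -> max=50
step 8: append 5 -> window=[41, 9, 5] -> max=41
step 9: append 29 -> window=[9, 5, 29] -> max=29
step 10: append 54 -> window=[5, 29, 54] -> max=54
step 11: append 13 -> window=[29, 54, 13] -> max=54
step 12: append 12 -> window=[54, 13, 12] -> max=54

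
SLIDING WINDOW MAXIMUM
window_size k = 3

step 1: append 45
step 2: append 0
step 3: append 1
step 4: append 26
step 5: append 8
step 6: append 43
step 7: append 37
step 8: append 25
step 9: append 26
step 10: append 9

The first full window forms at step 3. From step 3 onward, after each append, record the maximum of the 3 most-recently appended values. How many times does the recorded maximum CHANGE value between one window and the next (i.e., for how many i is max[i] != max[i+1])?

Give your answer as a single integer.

step 1: append 45 -> window=[45] (not full yet)
step 2: append 0 -> window=[45, 0] (not full yet)
step 3: append 1 -> window=[45, 0, 1] -> max=45
step 4: append 26 -> window=[0, 1, 26] -> max=26
step 5: append 8 -> window=[1, 26, 8] -> max=26
step 6: append 43 -> window=[26, 8, 43] -> max=43
step 7: append 37 -> window=[8, 43, 37] -> max=43
step 8: append 25 -> window=[43, 37, 25] -> max=43
step 9: append 26 -> window=[37, 25, 26] -> max=37
step 10: append 9 -> window=[25, 26, 9] -> max=26
Recorded maximums: 45 26 26 43 43 43 37 26
Changes between consecutive maximums: 4

Answer: 4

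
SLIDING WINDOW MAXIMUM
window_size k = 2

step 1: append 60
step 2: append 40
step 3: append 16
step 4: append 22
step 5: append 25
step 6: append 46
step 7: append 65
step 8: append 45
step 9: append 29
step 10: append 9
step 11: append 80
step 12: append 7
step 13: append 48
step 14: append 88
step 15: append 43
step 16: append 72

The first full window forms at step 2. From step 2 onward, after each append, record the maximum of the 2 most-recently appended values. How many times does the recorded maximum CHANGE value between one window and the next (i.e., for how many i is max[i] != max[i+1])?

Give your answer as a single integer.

step 1: append 60 -> window=[60] (not full yet)
step 2: append 40 -> window=[60, 40] -> max=60
step 3: append 16 -> window=[40, 16] -> max=40
step 4: append 22 -> window=[16, 22] -> max=22
step 5: append 25 -> window=[22, 25] -> max=25
step 6: append 46 -> window=[25, 46] -> max=46
step 7: append 65 -> window=[46, 65] -> max=65
step 8: append 45 -> window=[65, 45] -> max=65
step 9: append 29 -> window=[45, 29] -> max=45
step 10: append 9 -> window=[29, 9] -> max=29
step 11: append 80 -> window=[9, 80] -> max=80
step 12: append 7 -> window=[80, 7] -> max=80
step 13: append 48 -> window=[7, 48] -> max=48
step 14: append 88 -> window=[48, 88] -> max=88
step 15: append 43 -> window=[88, 43] -> max=88
step 16: append 72 -> window=[43, 72] -> max=72
Recorded maximums: 60 40 22 25 46 65 65 45 29 80 80 48 88 88 72
Changes between consecutive maximums: 11

Answer: 11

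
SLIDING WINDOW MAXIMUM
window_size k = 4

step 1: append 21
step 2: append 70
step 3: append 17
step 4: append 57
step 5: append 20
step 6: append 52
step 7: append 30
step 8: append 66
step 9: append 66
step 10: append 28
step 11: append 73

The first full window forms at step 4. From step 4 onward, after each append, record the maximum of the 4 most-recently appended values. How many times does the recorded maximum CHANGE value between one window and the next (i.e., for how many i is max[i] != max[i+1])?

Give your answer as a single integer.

step 1: append 21 -> window=[21] (not full yet)
step 2: append 70 -> window=[21, 70] (not full yet)
step 3: append 17 -> window=[21, 70, 17] (not full yet)
step 4: append 57 -> window=[21, 70, 17, 57] -> max=70
step 5: append 20 -> window=[70, 17, 57, 20] -> max=70
step 6: append 52 -> window=[17, 57, 20, 52] -> max=57
step 7: append 30 -> window=[57, 20, 52, 30] -> max=57
step 8: append 66 -> window=[20, 52, 30, 66] -> max=66
step 9: append 66 -> window=[52, 30, 66, 66] -> max=66
step 10: append 28 -> window=[30, 66, 66, 28] -> max=66
step 11: append 73 -> window=[66, 66, 28, 73] -> max=73
Recorded maximums: 70 70 57 57 66 66 66 73
Changes between consecutive maximums: 3

Answer: 3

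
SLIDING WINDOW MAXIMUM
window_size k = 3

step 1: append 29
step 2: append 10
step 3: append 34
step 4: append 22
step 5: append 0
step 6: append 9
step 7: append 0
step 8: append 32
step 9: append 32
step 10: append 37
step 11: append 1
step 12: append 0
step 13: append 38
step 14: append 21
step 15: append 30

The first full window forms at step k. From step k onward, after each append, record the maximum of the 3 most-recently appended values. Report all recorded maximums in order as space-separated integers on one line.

Answer: 34 34 34 22 9 32 32 37 37 37 38 38 38

Derivation:
step 1: append 29 -> window=[29] (not full yet)
step 2: append 10 -> window=[29, 10] (not full yet)
step 3: append 34 -> window=[29, 10, 34] -> max=34
step 4: append 22 -> window=[10, 34, 22] -> max=34
step 5: append 0 -> window=[34, 22, 0] -> max=34
step 6: append 9 -> window=[22, 0, 9] -> max=22
step 7: append 0 -> window=[0, 9, 0] -> max=9
step 8: append 32 -> window=[9, 0, 32] -> max=32
step 9: append 32 -> window=[0, 32, 32] -> max=32
step 10: append 37 -> window=[32, 32, 37] -> max=37
step 11: append 1 -> window=[32, 37, 1] -> max=37
step 12: append 0 -> window=[37, 1, 0] -> max=37
step 13: append 38 -> window=[1, 0, 38] -> max=38
step 14: append 21 -> window=[0, 38, 21] -> max=38
step 15: append 30 -> window=[38, 21, 30] -> max=38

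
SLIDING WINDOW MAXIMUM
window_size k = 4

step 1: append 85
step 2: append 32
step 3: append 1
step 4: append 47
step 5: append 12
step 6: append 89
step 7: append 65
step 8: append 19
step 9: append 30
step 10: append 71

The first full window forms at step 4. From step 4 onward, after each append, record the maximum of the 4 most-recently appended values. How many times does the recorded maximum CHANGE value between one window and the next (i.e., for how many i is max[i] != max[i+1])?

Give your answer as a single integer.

step 1: append 85 -> window=[85] (not full yet)
step 2: append 32 -> window=[85, 32] (not full yet)
step 3: append 1 -> window=[85, 32, 1] (not full yet)
step 4: append 47 -> window=[85, 32, 1, 47] -> max=85
step 5: append 12 -> window=[32, 1, 47, 12] -> max=47
step 6: append 89 -> window=[1, 47, 12, 89] -> max=89
step 7: append 65 -> window=[47, 12, 89, 65] -> max=89
step 8: append 19 -> window=[12, 89, 65, 19] -> max=89
step 9: append 30 -> window=[89, 65, 19, 30] -> max=89
step 10: append 71 -> window=[65, 19, 30, 71] -> max=71
Recorded maximums: 85 47 89 89 89 89 71
Changes between consecutive maximums: 3

Answer: 3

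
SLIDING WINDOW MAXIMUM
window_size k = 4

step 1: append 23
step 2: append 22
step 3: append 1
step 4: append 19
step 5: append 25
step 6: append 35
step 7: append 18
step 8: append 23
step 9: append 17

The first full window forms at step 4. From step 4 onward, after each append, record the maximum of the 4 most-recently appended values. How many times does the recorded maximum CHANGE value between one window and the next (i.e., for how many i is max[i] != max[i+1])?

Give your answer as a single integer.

step 1: append 23 -> window=[23] (not full yet)
step 2: append 22 -> window=[23, 22] (not full yet)
step 3: append 1 -> window=[23, 22, 1] (not full yet)
step 4: append 19 -> window=[23, 22, 1, 19] -> max=23
step 5: append 25 -> window=[22, 1, 19, 25] -> max=25
step 6: append 35 -> window=[1, 19, 25, 35] -> max=35
step 7: append 18 -> window=[19, 25, 35, 18] -> max=35
step 8: append 23 -> window=[25, 35, 18, 23] -> max=35
step 9: append 17 -> window=[35, 18, 23, 17] -> max=35
Recorded maximums: 23 25 35 35 35 35
Changes between consecutive maximums: 2

Answer: 2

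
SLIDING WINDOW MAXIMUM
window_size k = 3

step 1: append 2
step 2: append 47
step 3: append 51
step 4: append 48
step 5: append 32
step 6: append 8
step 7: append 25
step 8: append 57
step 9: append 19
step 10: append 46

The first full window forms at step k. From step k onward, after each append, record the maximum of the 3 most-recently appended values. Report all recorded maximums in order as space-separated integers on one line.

step 1: append 2 -> window=[2] (not full yet)
step 2: append 47 -> window=[2, 47] (not full yet)
step 3: append 51 -> window=[2, 47, 51] -> max=51
step 4: append 48 -> window=[47, 51, 48] -> max=51
step 5: append 32 -> window=[51, 48, 32] -> max=51
step 6: append 8 -> window=[48, 32, 8] -> max=48
step 7: append 25 -> window=[32, 8, 25] -> max=32
step 8: append 57 -> window=[8, 25, 57] -> max=57
step 9: append 19 -> window=[25, 57, 19] -> max=57
step 10: append 46 -> window=[57, 19, 46] -> max=57

Answer: 51 51 51 48 32 57 57 57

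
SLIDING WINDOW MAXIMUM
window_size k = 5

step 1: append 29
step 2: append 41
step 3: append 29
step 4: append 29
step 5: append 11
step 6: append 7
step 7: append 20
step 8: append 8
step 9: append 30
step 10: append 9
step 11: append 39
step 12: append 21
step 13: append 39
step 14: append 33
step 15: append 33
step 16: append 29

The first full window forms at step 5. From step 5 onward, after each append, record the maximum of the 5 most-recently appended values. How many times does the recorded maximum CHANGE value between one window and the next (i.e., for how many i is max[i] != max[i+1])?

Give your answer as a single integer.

step 1: append 29 -> window=[29] (not full yet)
step 2: append 41 -> window=[29, 41] (not full yet)
step 3: append 29 -> window=[29, 41, 29] (not full yet)
step 4: append 29 -> window=[29, 41, 29, 29] (not full yet)
step 5: append 11 -> window=[29, 41, 29, 29, 11] -> max=41
step 6: append 7 -> window=[41, 29, 29, 11, 7] -> max=41
step 7: append 20 -> window=[29, 29, 11, 7, 20] -> max=29
step 8: append 8 -> window=[29, 11, 7, 20, 8] -> max=29
step 9: append 30 -> window=[11, 7, 20, 8, 30] -> max=30
step 10: append 9 -> window=[7, 20, 8, 30, 9] -> max=30
step 11: append 39 -> window=[20, 8, 30, 9, 39] -> max=39
step 12: append 21 -> window=[8, 30, 9, 39, 21] -> max=39
step 13: append 39 -> window=[30, 9, 39, 21, 39] -> max=39
step 14: append 33 -> window=[9, 39, 21, 39, 33] -> max=39
step 15: append 33 -> window=[39, 21, 39, 33, 33] -> max=39
step 16: append 29 -> window=[21, 39, 33, 33, 29] -> max=39
Recorded maximums: 41 41 29 29 30 30 39 39 39 39 39 39
Changes between consecutive maximums: 3

Answer: 3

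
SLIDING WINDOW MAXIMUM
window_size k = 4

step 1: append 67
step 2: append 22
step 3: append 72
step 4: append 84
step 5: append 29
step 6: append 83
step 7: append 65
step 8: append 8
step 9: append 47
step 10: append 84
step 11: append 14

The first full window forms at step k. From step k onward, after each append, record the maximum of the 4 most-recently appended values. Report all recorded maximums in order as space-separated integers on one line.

step 1: append 67 -> window=[67] (not full yet)
step 2: append 22 -> window=[67, 22] (not full yet)
step 3: append 72 -> window=[67, 22, 72] (not full yet)
step 4: append 84 -> window=[67, 22, 72, 84] -> max=84
step 5: append 29 -> window=[22, 72, 84, 29] -> max=84
step 6: append 83 -> window=[72, 84, 29, 83] -> max=84
step 7: append 65 -> window=[84, 29, 83, 65] -> max=84
step 8: append 8 -> window=[29, 83, 65, 8] -> max=83
step 9: append 47 -> window=[83, 65, 8, 47] -> max=83
step 10: append 84 -> window=[65, 8, 47, 84] -> max=84
step 11: append 14 -> window=[8, 47, 84, 14] -> max=84

Answer: 84 84 84 84 83 83 84 84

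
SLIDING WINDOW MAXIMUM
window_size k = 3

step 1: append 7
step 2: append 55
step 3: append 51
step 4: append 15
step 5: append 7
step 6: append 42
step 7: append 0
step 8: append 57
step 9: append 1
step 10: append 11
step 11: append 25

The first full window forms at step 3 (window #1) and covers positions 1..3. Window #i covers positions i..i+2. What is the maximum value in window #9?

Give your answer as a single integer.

Answer: 25

Derivation:
step 1: append 7 -> window=[7] (not full yet)
step 2: append 55 -> window=[7, 55] (not full yet)
step 3: append 51 -> window=[7, 55, 51] -> max=55
step 4: append 15 -> window=[55, 51, 15] -> max=55
step 5: append 7 -> window=[51, 15, 7] -> max=51
step 6: append 42 -> window=[15, 7, 42] -> max=42
step 7: append 0 -> window=[7, 42, 0] -> max=42
step 8: append 57 -> window=[42, 0, 57] -> max=57
step 9: append 1 -> window=[0, 57, 1] -> max=57
step 10: append 11 -> window=[57, 1, 11] -> max=57
step 11: append 25 -> window=[1, 11, 25] -> max=25
Window #9 max = 25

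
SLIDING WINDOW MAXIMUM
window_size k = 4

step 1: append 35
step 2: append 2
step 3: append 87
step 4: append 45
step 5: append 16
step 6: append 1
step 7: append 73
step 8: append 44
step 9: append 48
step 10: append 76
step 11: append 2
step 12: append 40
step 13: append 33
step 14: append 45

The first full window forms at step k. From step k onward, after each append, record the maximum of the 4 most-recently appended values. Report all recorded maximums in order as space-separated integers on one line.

step 1: append 35 -> window=[35] (not full yet)
step 2: append 2 -> window=[35, 2] (not full yet)
step 3: append 87 -> window=[35, 2, 87] (not full yet)
step 4: append 45 -> window=[35, 2, 87, 45] -> max=87
step 5: append 16 -> window=[2, 87, 45, 16] -> max=87
step 6: append 1 -> window=[87, 45, 16, 1] -> max=87
step 7: append 73 -> window=[45, 16, 1, 73] -> max=73
step 8: append 44 -> window=[16, 1, 73, 44] -> max=73
step 9: append 48 -> window=[1, 73, 44, 48] -> max=73
step 10: append 76 -> window=[73, 44, 48, 76] -> max=76
step 11: append 2 -> window=[44, 48, 76, 2] -> max=76
step 12: append 40 -> window=[48, 76, 2, 40] -> max=76
step 13: append 33 -> window=[76, 2, 40, 33] -> max=76
step 14: append 45 -> window=[2, 40, 33, 45] -> max=45

Answer: 87 87 87 73 73 73 76 76 76 76 45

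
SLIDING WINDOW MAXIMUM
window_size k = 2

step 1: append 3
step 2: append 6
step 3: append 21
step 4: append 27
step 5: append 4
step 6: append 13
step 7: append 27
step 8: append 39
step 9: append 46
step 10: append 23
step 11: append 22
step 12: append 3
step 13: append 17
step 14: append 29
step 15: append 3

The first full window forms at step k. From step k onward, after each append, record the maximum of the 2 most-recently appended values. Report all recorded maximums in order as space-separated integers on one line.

step 1: append 3 -> window=[3] (not full yet)
step 2: append 6 -> window=[3, 6] -> max=6
step 3: append 21 -> window=[6, 21] -> max=21
step 4: append 27 -> window=[21, 27] -> max=27
step 5: append 4 -> window=[27, 4] -> max=27
step 6: append 13 -> window=[4, 13] -> max=13
step 7: append 27 -> window=[13, 27] -> max=27
step 8: append 39 -> window=[27, 39] -> max=39
step 9: append 46 -> window=[39, 46] -> max=46
step 10: append 23 -> window=[46, 23] -> max=46
step 11: append 22 -> window=[23, 22] -> max=23
step 12: append 3 -> window=[22, 3] -> max=22
step 13: append 17 -> window=[3, 17] -> max=17
step 14: append 29 -> window=[17, 29] -> max=29
step 15: append 3 -> window=[29, 3] -> max=29

Answer: 6 21 27 27 13 27 39 46 46 23 22 17 29 29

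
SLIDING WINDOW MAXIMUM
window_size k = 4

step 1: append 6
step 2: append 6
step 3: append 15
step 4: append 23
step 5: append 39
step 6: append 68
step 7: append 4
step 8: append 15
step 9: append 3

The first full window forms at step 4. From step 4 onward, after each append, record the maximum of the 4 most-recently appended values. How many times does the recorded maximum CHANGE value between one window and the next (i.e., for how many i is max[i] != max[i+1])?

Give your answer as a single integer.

Answer: 2

Derivation:
step 1: append 6 -> window=[6] (not full yet)
step 2: append 6 -> window=[6, 6] (not full yet)
step 3: append 15 -> window=[6, 6, 15] (not full yet)
step 4: append 23 -> window=[6, 6, 15, 23] -> max=23
step 5: append 39 -> window=[6, 15, 23, 39] -> max=39
step 6: append 68 -> window=[15, 23, 39, 68] -> max=68
step 7: append 4 -> window=[23, 39, 68, 4] -> max=68
step 8: append 15 -> window=[39, 68, 4, 15] -> max=68
step 9: append 3 -> window=[68, 4, 15, 3] -> max=68
Recorded maximums: 23 39 68 68 68 68
Changes between consecutive maximums: 2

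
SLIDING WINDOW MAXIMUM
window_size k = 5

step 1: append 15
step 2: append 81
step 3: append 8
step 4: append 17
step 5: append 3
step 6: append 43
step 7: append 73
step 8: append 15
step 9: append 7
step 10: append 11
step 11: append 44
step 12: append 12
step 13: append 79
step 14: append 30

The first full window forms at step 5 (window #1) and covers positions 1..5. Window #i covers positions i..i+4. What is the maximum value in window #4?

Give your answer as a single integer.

Answer: 73

Derivation:
step 1: append 15 -> window=[15] (not full yet)
step 2: append 81 -> window=[15, 81] (not full yet)
step 3: append 8 -> window=[15, 81, 8] (not full yet)
step 4: append 17 -> window=[15, 81, 8, 17] (not full yet)
step 5: append 3 -> window=[15, 81, 8, 17, 3] -> max=81
step 6: append 43 -> window=[81, 8, 17, 3, 43] -> max=81
step 7: append 73 -> window=[8, 17, 3, 43, 73] -> max=73
step 8: append 15 -> window=[17, 3, 43, 73, 15] -> max=73
Window #4 max = 73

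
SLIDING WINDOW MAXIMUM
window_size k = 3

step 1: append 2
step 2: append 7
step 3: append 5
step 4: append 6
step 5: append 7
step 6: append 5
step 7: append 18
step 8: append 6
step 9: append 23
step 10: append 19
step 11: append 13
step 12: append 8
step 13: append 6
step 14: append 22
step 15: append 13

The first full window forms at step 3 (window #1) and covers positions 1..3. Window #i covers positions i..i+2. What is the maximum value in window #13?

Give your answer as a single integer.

step 1: append 2 -> window=[2] (not full yet)
step 2: append 7 -> window=[2, 7] (not full yet)
step 3: append 5 -> window=[2, 7, 5] -> max=7
step 4: append 6 -> window=[7, 5, 6] -> max=7
step 5: append 7 -> window=[5, 6, 7] -> max=7
step 6: append 5 -> window=[6, 7, 5] -> max=7
step 7: append 18 -> window=[7, 5, 18] -> max=18
step 8: append 6 -> window=[5, 18, 6] -> max=18
step 9: append 23 -> window=[18, 6, 23] -> max=23
step 10: append 19 -> window=[6, 23, 19] -> max=23
step 11: append 13 -> window=[23, 19, 13] -> max=23
step 12: append 8 -> window=[19, 13, 8] -> max=19
step 13: append 6 -> window=[13, 8, 6] -> max=13
step 14: append 22 -> window=[8, 6, 22] -> max=22
step 15: append 13 -> window=[6, 22, 13] -> max=22
Window #13 max = 22

Answer: 22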